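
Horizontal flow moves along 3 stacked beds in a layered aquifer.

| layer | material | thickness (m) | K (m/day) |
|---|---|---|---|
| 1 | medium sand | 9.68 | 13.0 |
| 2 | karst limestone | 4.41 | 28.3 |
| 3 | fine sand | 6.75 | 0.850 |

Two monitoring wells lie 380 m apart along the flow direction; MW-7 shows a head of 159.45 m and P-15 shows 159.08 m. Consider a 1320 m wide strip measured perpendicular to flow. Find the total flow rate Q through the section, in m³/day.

Flow is parallel to layering, so each bed carries its own Darcy discharge and the transmissivities add.
Σ(K_i·b_i) = 13.0×9.68 + 28.3×4.41 + 0.850×6.75 = 256.4 m²/day.
Hydraulic gradient i = (159.45 − 159.08) / 380 = 0.37 / 380 = 0.0009737.
Q = Σ(K_i·b_i) · W · i = 256.4 × 1320 × 0.0009737 = 329.5 m³/day.

330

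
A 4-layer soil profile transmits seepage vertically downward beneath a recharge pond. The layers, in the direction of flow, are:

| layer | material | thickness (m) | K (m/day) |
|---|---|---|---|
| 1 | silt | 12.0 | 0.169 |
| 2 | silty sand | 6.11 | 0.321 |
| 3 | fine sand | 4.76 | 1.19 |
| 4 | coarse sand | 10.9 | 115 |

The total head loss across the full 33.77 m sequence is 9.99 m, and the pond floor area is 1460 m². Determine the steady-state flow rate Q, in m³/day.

155

Flow is perpendicular to layering, so the layers act in series and the equivalent K is the thickness-weighted harmonic mean.
Total thickness L = 12.0 + 6.11 + 4.76 + 10.9 = 33.77 m.
Σ(b_i/K_i) = 12.0/0.169 + 6.11/0.321 + 4.76/1.19 + 10.9/115 = 94.13 d.
K_eq = L / Σ(b_i/K_i) = 33.77 / 94.13 = 0.3587 m/day.
Q = K_eq · A · (Δh/L) = 0.3587 × 1460 × (9.99/33.77) = 154.9 m³/day.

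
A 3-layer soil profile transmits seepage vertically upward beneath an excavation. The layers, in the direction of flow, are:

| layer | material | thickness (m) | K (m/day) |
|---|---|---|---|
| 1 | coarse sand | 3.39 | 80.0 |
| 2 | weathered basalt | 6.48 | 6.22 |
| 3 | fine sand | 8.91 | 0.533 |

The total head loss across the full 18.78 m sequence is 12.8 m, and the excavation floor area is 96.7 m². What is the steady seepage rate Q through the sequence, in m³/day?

69.5

Flow is perpendicular to layering, so the layers act in series and the equivalent K is the thickness-weighted harmonic mean.
Total thickness L = 3.39 + 6.48 + 8.91 = 18.78 m.
Σ(b_i/K_i) = 3.39/80.0 + 6.48/6.22 + 8.91/0.533 = 17.80 d.
K_eq = L / Σ(b_i/K_i) = 18.78 / 17.80 = 1.055 m/day.
Q = K_eq · A · (Δh/L) = 1.055 × 96.7 × (12.8/18.78) = 69.53 m³/day.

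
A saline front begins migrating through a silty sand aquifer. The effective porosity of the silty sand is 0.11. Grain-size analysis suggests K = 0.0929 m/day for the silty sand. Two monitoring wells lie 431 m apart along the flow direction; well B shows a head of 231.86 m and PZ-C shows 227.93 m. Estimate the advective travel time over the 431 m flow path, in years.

Hydraulic gradient i = (231.86 − 227.93) / 431 = 3.93 / 431 = 0.009118.
Darcy flux q = K · i = 0.09290 × 0.009118 = 0.0008471 m/day.
Seepage velocity v = q / n_e = 0.0008471 / 0.11 = 0.007701 m/day.
Travel time t = L / v = 431 / 0.007701 = 55968 days = 153.2 years.

153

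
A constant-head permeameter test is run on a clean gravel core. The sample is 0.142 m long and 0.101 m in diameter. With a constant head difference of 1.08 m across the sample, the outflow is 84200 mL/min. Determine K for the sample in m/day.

Cross-sectional area A = π·(d/2)² = π × (0.101/2)² = 0.008012 m².
Convert discharge: 84200 mL/min = 0.001403 m³/s.
Darcy's law rearranged: K = Q·L / (A·Δh) = 0.001403 × 0.142 / (0.008012 × 1.08) = 0.02303 m/s = 1990 m/day.

1990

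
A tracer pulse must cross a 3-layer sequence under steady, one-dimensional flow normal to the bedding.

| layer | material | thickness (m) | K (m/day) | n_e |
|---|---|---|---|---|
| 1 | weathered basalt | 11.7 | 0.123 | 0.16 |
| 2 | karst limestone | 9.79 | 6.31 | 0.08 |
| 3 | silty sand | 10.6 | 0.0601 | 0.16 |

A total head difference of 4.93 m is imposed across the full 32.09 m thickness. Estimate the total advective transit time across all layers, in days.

With flow normal to the layers, continuity requires the same specific discharge q through every layer.
Σ(b_i/K_i) = 11.7/0.123 + 9.79/6.31 + 10.6/0.0601 = 273.0 d.
q = Δh / Σ(b_i/K_i) = 4.93 / 273.0 = 0.01806 m/day.
In each layer the seepage velocity is v_i = q/n_i, so the layer transit time is t_i = b_i·n_i / q:
  layer 1 (weathered basalt): t_1 = 11.7 × 0.16 / 0.01806 = 103.7 d
  layer 2 (karst limestone): t_2 = 9.79 × 0.08 / 0.01806 = 43.38 d
  layer 3 (silty sand): t_3 = 10.6 × 0.16 / 0.01806 = 93.93 d
Total t = Σ t_i = 241.0 days.

241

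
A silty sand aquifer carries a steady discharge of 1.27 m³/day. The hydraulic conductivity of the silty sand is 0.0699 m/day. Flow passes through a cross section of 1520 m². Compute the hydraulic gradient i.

From Q = K·A·i, i = Q / (K·A) = 1.27 / (0.06990 × 1520) = 0.01195.

0.0120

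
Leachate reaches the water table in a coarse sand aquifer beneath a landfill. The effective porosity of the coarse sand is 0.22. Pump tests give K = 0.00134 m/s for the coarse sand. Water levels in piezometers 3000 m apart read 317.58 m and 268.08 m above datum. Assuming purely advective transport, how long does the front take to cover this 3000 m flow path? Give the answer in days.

Convert K: 0.00134 m/s × 86400 = 115.8 m/day.
Hydraulic gradient i = (317.58 − 268.08) / 3000 = 49.5 / 3000 = 0.01650.
Darcy flux q = K · i = 115.8 × 0.01650 = 1.910 m/day.
Seepage velocity v = q / n_e = 1.910 / 0.22 = 8.683 m/day.
Travel time t = L / v = 3000 / 8.683 = 345.5 days.

345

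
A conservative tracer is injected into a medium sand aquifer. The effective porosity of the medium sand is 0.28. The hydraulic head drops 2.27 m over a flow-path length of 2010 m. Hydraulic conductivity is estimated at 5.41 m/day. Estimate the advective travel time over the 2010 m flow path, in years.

Hydraulic gradient i = Δh / L = 2.27 / 2010 = 0.001129.
Darcy flux q = K · i = 5.410 × 0.001129 = 0.006110 m/day.
Seepage velocity v = q / n_e = 0.006110 / 0.28 = 0.02182 m/day.
Travel time t = L / v = 2010 / 0.02182 = 92114 days = 252.2 years.

252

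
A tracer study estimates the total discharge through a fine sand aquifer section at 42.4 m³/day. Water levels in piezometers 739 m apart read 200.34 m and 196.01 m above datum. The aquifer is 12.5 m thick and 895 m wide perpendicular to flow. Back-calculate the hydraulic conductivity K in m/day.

Cross-sectional area A = 895 × 12.5 = 11188 m².
Hydraulic gradient i = (200.34 − 196.01) / 739 = 4.33 / 739 = 0.005859.
From Q = K·A·i, K = Q / (A·i) = 42.4 / (11188 × 0.005859) = 0.6468 m/day.

0.647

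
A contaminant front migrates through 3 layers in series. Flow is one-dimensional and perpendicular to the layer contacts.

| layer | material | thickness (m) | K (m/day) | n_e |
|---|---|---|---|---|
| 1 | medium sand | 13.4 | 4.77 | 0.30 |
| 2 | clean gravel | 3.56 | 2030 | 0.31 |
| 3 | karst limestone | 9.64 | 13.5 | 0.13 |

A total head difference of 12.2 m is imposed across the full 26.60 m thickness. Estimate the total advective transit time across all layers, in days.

With flow normal to the layers, continuity requires the same specific discharge q through every layer.
Σ(b_i/K_i) = 13.4/4.77 + 3.56/2030 + 9.64/13.5 = 3.525 d.
q = Δh / Σ(b_i/K_i) = 12.2 / 3.525 = 3.461 m/day.
In each layer the seepage velocity is v_i = q/n_i, so the layer transit time is t_i = b_i·n_i / q:
  layer 1 (medium sand): t_1 = 13.4 × 0.30 / 3.461 = 1.162 d
  layer 2 (clean gravel): t_2 = 3.56 × 0.31 / 3.461 = 0.3189 d
  layer 3 (karst limestone): t_3 = 9.64 × 0.13 / 3.461 = 0.3621 d
Total t = Σ t_i = 1.843 days.

1.84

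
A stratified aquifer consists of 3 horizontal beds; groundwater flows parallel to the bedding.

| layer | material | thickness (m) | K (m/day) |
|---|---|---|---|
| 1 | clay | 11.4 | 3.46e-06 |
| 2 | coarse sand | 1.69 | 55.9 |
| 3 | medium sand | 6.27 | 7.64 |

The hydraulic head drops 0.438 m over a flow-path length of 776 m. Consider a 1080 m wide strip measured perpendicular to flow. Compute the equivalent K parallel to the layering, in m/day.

7.35

Flow is parallel to layering, so each bed carries its own Darcy discharge and the transmissivities add.
Σ(K_i·b_i) = 3.46e-06×11.4 + 55.9×1.69 + 7.64×6.27 = 142.4 m²/day.
Total thickness b = 19.36 m, so K_eq = Σ(K_i·b_i)/b = 7.354 m/day.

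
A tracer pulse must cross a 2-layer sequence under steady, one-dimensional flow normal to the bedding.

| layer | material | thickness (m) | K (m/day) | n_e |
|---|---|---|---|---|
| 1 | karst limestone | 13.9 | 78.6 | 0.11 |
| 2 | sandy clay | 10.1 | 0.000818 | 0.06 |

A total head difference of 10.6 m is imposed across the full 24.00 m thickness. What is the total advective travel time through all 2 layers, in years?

6.81

With flow normal to the layers, continuity requires the same specific discharge q through every layer.
Σ(b_i/K_i) = 13.9/78.6 + 10.1/0.000818 = 12347 d.
q = Δh / Σ(b_i/K_i) = 10.6 / 12347 = 0.0008585 m/day.
In each layer the seepage velocity is v_i = q/n_i, so the layer transit time is t_i = b_i·n_i / q:
  layer 1 (karst limestone): t_1 = 13.9 × 0.11 / 0.0008585 = 1781 d
  layer 2 (sandy clay): t_2 = 10.1 × 0.06 / 0.0008585 = 705.9 d
Total t = Σ t_i = 2487 days = 6.809 years.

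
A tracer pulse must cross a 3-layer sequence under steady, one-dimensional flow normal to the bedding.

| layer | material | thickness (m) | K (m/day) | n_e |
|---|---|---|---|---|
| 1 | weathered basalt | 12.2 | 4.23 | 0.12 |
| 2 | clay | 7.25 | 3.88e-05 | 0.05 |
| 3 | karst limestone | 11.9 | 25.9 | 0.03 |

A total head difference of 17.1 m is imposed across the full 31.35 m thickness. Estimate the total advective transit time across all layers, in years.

65.3

With flow normal to the layers, continuity requires the same specific discharge q through every layer.
Σ(b_i/K_i) = 12.2/4.23 + 7.25/3.88e-05 + 11.9/25.9 = 1.869e+05 d.
q = Δh / Σ(b_i/K_i) = 17.1 / 1.869e+05 = 9.151e-05 m/day.
In each layer the seepage velocity is v_i = q/n_i, so the layer transit time is t_i = b_i·n_i / q:
  layer 1 (weathered basalt): t_1 = 12.2 × 0.12 / 9.151e-05 = 15998 d
  layer 2 (clay): t_2 = 7.25 × 0.05 / 9.151e-05 = 3961 d
  layer 3 (karst limestone): t_3 = 11.9 × 0.03 / 9.151e-05 = 3901 d
Total t = Σ t_i = 23860 days = 65.33 years.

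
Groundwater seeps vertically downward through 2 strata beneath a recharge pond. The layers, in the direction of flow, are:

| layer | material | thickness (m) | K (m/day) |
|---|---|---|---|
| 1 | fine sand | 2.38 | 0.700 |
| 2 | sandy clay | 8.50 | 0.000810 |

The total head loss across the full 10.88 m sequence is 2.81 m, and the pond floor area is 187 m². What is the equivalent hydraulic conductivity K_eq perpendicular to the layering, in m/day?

Flow is perpendicular to layering, so the layers act in series and the equivalent K is the thickness-weighted harmonic mean.
Total thickness L = 2.38 + 8.50 = 10.88 m.
Σ(b_i/K_i) = 2.38/0.700 + 8.50/0.000810 = 10497 d.
K_eq = L / Σ(b_i/K_i) = 10.88 / 10497 = 0.001036 m/day.

0.00104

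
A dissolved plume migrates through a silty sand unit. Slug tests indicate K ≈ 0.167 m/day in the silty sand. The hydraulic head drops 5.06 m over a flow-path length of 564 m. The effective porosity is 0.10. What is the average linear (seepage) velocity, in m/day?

Hydraulic gradient i = Δh / L = 5.06 / 564 = 0.008972.
Darcy flux q = K · i = 0.1670 × 0.008972 = 0.001498 m/day.
Seepage velocity v = q / n_e = 0.001498 / 0.10 = 0.01498 m/day.

0.0150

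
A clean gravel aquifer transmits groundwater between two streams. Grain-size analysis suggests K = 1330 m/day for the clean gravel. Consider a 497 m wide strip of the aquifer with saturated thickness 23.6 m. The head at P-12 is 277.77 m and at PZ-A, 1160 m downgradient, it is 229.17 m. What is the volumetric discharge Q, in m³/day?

654000

Cross-sectional area A = 497 × 23.6 = 11729 m².
Hydraulic gradient i = (277.77 − 229.17) / 1160 = 48.6 / 1160 = 0.04190.
Darcy's law: Q = K · A · i = 1330 × 11729 × 0.04190 = 6.536e+05 m³/day.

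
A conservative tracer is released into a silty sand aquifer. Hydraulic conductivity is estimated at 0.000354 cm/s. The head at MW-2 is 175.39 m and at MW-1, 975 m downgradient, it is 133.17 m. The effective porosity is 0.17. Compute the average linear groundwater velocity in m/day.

0.0779

Convert K: 0.000354 cm/s × 864 = 0.3059 m/day.
Hydraulic gradient i = (175.39 − 133.17) / 975 = 42.22 / 975 = 0.04330.
Darcy flux q = K · i = 0.3059 × 0.04330 = 0.01324 m/day.
Seepage velocity v = q / n_e = 0.01324 / 0.17 = 0.07791 m/day.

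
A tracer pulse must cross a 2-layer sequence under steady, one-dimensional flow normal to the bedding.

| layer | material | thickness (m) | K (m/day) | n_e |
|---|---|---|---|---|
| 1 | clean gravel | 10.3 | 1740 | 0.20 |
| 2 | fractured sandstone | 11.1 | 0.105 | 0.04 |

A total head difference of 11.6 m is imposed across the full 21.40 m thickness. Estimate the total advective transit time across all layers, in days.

With flow normal to the layers, continuity requires the same specific discharge q through every layer.
Σ(b_i/K_i) = 10.3/1740 + 11.1/0.105 = 105.7 d.
q = Δh / Σ(b_i/K_i) = 11.6 / 105.7 = 0.1097 m/day.
In each layer the seepage velocity is v_i = q/n_i, so the layer transit time is t_i = b_i·n_i / q:
  layer 1 (clean gravel): t_1 = 10.3 × 0.20 / 0.1097 = 18.77 d
  layer 2 (fractured sandstone): t_2 = 11.1 × 0.04 / 0.1097 = 4.047 d
Total t = Σ t_i = 22.82 days.

22.8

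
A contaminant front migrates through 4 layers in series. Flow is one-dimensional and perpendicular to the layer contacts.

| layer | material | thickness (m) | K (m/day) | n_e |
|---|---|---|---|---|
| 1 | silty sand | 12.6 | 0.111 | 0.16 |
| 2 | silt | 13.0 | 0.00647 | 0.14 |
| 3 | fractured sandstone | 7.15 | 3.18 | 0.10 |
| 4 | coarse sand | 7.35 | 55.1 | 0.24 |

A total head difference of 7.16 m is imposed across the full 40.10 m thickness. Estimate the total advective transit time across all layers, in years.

5.13

With flow normal to the layers, continuity requires the same specific discharge q through every layer.
Σ(b_i/K_i) = 12.6/0.111 + 13.0/0.00647 + 7.15/3.18 + 7.35/55.1 = 2125 d.
q = Δh / Σ(b_i/K_i) = 7.16 / 2125 = 0.003369 m/day.
In each layer the seepage velocity is v_i = q/n_i, so the layer transit time is t_i = b_i·n_i / q:
  layer 1 (silty sand): t_1 = 12.6 × 0.16 / 0.003369 = 598.4 d
  layer 2 (silt): t_2 = 13.0 × 0.14 / 0.003369 = 540.2 d
  layer 3 (fractured sandstone): t_3 = 7.15 × 0.10 / 0.003369 = 212.2 d
  layer 4 (coarse sand): t_4 = 7.35 × 0.24 / 0.003369 = 523.6 d
Total t = Σ t_i = 1874 days = 5.132 years.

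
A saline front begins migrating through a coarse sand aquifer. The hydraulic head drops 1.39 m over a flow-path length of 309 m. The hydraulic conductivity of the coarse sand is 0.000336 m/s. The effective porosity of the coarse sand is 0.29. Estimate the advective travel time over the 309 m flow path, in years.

1.88

Convert K: 0.000336 m/s × 86400 = 29.03 m/day.
Hydraulic gradient i = Δh / L = 1.39 / 309 = 0.004498.
Darcy flux q = K · i = 29.03 × 0.004498 = 0.1306 m/day.
Seepage velocity v = q / n_e = 0.1306 / 0.29 = 0.4503 m/day.
Travel time t = L / v = 309 / 0.4503 = 686.2 days = 1.879 years.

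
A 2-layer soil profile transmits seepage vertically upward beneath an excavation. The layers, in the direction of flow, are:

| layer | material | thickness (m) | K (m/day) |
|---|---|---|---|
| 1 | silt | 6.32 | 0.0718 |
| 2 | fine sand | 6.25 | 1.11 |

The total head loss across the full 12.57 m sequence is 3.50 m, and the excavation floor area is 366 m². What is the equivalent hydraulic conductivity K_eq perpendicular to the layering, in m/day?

0.134

Flow is perpendicular to layering, so the layers act in series and the equivalent K is the thickness-weighted harmonic mean.
Total thickness L = 6.32 + 6.25 = 12.57 m.
Σ(b_i/K_i) = 6.32/0.0718 + 6.25/1.11 = 93.65 d.
K_eq = L / Σ(b_i/K_i) = 12.57 / 93.65 = 0.1342 m/day.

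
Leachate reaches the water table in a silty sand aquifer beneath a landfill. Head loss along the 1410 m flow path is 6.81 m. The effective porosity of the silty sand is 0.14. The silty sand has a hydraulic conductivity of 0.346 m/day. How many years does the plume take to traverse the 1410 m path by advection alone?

Hydraulic gradient i = Δh / L = 6.81 / 1410 = 0.004830.
Darcy flux q = K · i = 0.3460 × 0.004830 = 0.001671 m/day.
Seepage velocity v = q / n_e = 0.001671 / 0.14 = 0.01194 m/day.
Travel time t = L / v = 1410 / 0.01194 = 1.181e+05 days = 323.4 years.

323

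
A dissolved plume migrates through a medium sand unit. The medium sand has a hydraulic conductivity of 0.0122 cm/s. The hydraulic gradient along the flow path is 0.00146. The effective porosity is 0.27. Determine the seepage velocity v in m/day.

0.0570

Convert K: 0.0122 cm/s × 864 = 10.54 m/day.
Hydraulic gradient i = 0.00146.
Darcy flux q = K · i = 10.54 × 0.001460 = 0.01539 m/day.
Seepage velocity v = q / n_e = 0.01539 / 0.27 = 0.05700 m/day.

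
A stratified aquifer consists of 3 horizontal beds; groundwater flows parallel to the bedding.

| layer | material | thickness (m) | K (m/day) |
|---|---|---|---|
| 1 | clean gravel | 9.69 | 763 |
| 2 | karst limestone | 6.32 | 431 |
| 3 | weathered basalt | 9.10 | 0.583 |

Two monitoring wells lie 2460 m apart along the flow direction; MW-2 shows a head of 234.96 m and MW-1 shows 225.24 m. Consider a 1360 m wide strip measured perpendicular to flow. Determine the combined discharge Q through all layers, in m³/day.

Flow is parallel to layering, so each bed carries its own Darcy discharge and the transmissivities add.
Σ(K_i·b_i) = 763×9.69 + 431×6.32 + 0.583×9.10 = 10123 m²/day.
Hydraulic gradient i = (234.96 − 225.24) / 2460 = 9.72 / 2460 = 0.003951.
Q = Σ(K_i·b_i) · W · i = 10123 × 1360 × 0.003951 = 54396 m³/day.

54400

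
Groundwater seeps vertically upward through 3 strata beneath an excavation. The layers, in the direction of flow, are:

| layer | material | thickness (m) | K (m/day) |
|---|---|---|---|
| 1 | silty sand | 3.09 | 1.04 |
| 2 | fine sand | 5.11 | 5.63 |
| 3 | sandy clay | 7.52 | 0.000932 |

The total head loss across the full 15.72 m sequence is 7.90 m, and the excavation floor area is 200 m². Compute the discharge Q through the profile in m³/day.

0.196

Flow is perpendicular to layering, so the layers act in series and the equivalent K is the thickness-weighted harmonic mean.
Total thickness L = 3.09 + 5.11 + 7.52 = 15.72 m.
Σ(b_i/K_i) = 3.09/1.04 + 5.11/5.63 + 7.52/0.000932 = 8073 d.
K_eq = L / Σ(b_i/K_i) = 15.72 / 8073 = 0.001947 m/day.
Q = K_eq · A · (Δh/L) = 0.001947 × 200 × (7.90/15.72) = 0.1957 m³/day.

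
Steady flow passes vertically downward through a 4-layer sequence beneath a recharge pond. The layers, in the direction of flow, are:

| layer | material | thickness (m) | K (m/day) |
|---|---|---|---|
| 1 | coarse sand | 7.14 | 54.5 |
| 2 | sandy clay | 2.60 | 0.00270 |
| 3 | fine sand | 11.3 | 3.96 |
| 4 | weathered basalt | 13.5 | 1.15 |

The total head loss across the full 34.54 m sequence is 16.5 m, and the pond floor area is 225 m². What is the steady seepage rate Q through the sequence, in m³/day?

3.80

Flow is perpendicular to layering, so the layers act in series and the equivalent K is the thickness-weighted harmonic mean.
Total thickness L = 7.14 + 2.60 + 11.3 + 13.5 = 34.54 m.
Σ(b_i/K_i) = 7.14/54.5 + 2.60/0.00270 + 11.3/3.96 + 13.5/1.15 = 977.7 d.
K_eq = L / Σ(b_i/K_i) = 34.54 / 977.7 = 0.03533 m/day.
Q = K_eq · A · (Δh/L) = 0.03533 × 225 × (16.5/34.54) = 3.797 m³/day.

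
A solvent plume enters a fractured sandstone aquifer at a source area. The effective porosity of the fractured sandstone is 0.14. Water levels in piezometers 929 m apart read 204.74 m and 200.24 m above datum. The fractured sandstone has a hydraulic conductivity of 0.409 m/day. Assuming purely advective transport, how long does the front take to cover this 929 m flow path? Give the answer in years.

Hydraulic gradient i = (204.74 − 200.24) / 929 = 4.5 / 929 = 0.004844.
Darcy flux q = K · i = 0.4090 × 0.004844 = 0.001981 m/day.
Seepage velocity v = q / n_e = 0.001981 / 0.14 = 0.01415 m/day.
Travel time t = L / v = 929 / 0.01415 = 65648 days = 179.7 years.

180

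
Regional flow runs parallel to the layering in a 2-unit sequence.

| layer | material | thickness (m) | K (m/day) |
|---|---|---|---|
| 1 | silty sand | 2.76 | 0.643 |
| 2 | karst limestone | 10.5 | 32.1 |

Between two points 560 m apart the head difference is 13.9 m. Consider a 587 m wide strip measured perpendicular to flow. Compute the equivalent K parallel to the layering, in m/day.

25.6

Flow is parallel to layering, so each bed carries its own Darcy discharge and the transmissivities add.
Σ(K_i·b_i) = 0.643×2.76 + 32.1×10.5 = 338.8 m²/day.
Total thickness b = 13.26 m, so K_eq = Σ(K_i·b_i)/b = 25.55 m/day.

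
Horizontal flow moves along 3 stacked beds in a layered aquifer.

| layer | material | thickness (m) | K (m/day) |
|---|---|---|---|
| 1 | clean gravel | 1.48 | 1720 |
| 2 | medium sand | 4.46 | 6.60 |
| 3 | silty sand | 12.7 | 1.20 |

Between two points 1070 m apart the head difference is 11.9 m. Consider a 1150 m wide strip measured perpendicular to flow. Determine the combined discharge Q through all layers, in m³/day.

Flow is parallel to layering, so each bed carries its own Darcy discharge and the transmissivities add.
Σ(K_i·b_i) = 1720×1.48 + 6.60×4.46 + 1.20×12.7 = 2590 m²/day.
Hydraulic gradient i = Δh / L = 11.9 / 1070 = 0.01112.
Q = Σ(K_i·b_i) · W · i = 2590 × 1150 × 0.01112 = 33129 m³/day.

33100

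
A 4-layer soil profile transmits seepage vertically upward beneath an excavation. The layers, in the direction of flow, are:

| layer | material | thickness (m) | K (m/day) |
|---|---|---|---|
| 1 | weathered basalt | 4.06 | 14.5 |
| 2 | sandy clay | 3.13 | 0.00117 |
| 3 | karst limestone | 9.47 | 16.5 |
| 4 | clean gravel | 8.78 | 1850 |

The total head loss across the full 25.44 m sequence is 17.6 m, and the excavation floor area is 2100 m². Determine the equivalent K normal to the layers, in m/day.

0.00951

Flow is perpendicular to layering, so the layers act in series and the equivalent K is the thickness-weighted harmonic mean.
Total thickness L = 4.06 + 3.13 + 9.47 + 8.78 = 25.44 m.
Σ(b_i/K_i) = 4.06/14.5 + 3.13/0.00117 + 9.47/16.5 + 8.78/1850 = 2676 d.
K_eq = L / Σ(b_i/K_i) = 25.44 / 2676 = 0.009506 m/day.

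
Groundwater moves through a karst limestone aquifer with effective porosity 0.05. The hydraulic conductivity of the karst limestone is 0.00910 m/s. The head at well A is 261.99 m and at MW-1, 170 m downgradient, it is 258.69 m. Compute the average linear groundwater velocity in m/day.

305

Convert K: 0.00910 m/s × 86400 = 786.2 m/day.
Hydraulic gradient i = (261.99 − 258.69) / 170 = 3.3 / 170 = 0.01941.
Darcy flux q = K · i = 786.2 × 0.01941 = 15.26 m/day.
Seepage velocity v = q / n_e = 15.26 / 0.05 = 305.2 m/day.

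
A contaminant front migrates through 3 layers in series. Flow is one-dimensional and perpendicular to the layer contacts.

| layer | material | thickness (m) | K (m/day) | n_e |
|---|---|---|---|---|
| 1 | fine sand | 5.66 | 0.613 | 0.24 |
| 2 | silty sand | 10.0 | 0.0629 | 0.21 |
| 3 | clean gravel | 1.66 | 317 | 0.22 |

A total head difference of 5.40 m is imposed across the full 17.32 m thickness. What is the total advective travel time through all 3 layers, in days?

With flow normal to the layers, continuity requires the same specific discharge q through every layer.
Σ(b_i/K_i) = 5.66/0.613 + 10.0/0.0629 + 1.66/317 = 168.2 d.
q = Δh / Σ(b_i/K_i) = 5.40 / 168.2 = 0.03210 m/day.
In each layer the seepage velocity is v_i = q/n_i, so the layer transit time is t_i = b_i·n_i / q:
  layer 1 (fine sand): t_1 = 5.66 × 0.24 / 0.03210 = 42.32 d
  layer 2 (silty sand): t_2 = 10.0 × 0.21 / 0.03210 = 65.42 d
  layer 3 (clean gravel): t_3 = 1.66 × 0.22 / 0.03210 = 11.38 d
Total t = Σ t_i = 119.1 days.

119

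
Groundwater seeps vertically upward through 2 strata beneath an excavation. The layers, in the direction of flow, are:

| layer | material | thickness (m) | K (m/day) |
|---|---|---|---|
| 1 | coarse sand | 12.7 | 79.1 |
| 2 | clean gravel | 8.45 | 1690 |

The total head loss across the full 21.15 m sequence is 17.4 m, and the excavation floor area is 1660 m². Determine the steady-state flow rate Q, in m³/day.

Flow is perpendicular to layering, so the layers act in series and the equivalent K is the thickness-weighted harmonic mean.
Total thickness L = 12.7 + 8.45 = 21.15 m.
Σ(b_i/K_i) = 12.7/79.1 + 8.45/1690 = 0.1656 d.
K_eq = L / Σ(b_i/K_i) = 21.15 / 0.1656 = 127.8 m/day.
Q = K_eq · A · (Δh/L) = 127.8 × 1660 × (17.4/21.15) = 1.745e+05 m³/day.

174000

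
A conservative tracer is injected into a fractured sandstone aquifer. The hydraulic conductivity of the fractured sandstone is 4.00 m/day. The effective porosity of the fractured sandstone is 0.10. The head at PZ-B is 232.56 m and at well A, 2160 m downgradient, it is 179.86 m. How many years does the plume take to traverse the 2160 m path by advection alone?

6.06

Hydraulic gradient i = (232.56 − 179.86) / 2160 = 52.7 / 2160 = 0.02440.
Darcy flux q = K · i = 4.000 × 0.02440 = 0.09759 m/day.
Seepage velocity v = q / n_e = 0.09759 / 0.10 = 0.9759 m/day.
Travel time t = L / v = 2160 / 0.9759 = 2213 days = 6.060 years.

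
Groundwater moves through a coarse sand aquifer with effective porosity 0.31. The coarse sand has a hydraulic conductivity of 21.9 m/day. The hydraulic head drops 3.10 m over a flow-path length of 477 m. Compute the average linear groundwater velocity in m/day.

Hydraulic gradient i = Δh / L = 3.10 / 477 = 0.006499.
Darcy flux q = K · i = 21.90 × 0.006499 = 0.1423 m/day.
Seepage velocity v = q / n_e = 0.1423 / 0.31 = 0.4591 m/day.

0.459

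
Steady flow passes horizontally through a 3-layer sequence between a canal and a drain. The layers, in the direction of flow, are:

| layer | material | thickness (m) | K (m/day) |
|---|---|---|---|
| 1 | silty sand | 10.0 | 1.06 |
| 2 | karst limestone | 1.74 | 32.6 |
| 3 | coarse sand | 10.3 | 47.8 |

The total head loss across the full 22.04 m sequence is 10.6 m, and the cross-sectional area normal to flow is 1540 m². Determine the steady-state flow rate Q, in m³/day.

1680

Flow is perpendicular to layering, so the layers act in series and the equivalent K is the thickness-weighted harmonic mean.
Total thickness L = 10.0 + 1.74 + 10.3 = 22.04 m.
Σ(b_i/K_i) = 10.0/1.06 + 1.74/32.6 + 10.3/47.8 = 9.703 d.
K_eq = L / Σ(b_i/K_i) = 22.04 / 9.703 = 2.272 m/day.
Q = K_eq · A · (Δh/L) = 2.272 × 1540 × (10.6/22.04) = 1682 m³/day.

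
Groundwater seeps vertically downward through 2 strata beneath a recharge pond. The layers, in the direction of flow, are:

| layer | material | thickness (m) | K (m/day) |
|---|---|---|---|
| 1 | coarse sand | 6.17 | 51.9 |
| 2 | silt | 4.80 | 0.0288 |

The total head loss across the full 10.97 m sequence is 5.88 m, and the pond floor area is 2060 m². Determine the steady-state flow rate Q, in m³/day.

72.6

Flow is perpendicular to layering, so the layers act in series and the equivalent K is the thickness-weighted harmonic mean.
Total thickness L = 6.17 + 4.80 = 10.97 m.
Σ(b_i/K_i) = 6.17/51.9 + 4.80/0.0288 = 166.8 d.
K_eq = L / Σ(b_i/K_i) = 10.97 / 166.8 = 0.06577 m/day.
Q = K_eq · A · (Δh/L) = 0.06577 × 2060 × (5.88/10.97) = 72.62 m³/day.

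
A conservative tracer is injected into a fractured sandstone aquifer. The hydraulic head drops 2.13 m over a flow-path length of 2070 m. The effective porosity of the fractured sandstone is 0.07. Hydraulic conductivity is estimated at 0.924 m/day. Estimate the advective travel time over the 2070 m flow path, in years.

Hydraulic gradient i = Δh / L = 2.13 / 2070 = 0.001029.
Darcy flux q = K · i = 0.9240 × 0.001029 = 0.0009508 m/day.
Seepage velocity v = q / n_e = 0.0009508 / 0.07 = 0.01358 m/day.
Travel time t = L / v = 2070 / 0.01358 = 1.524e+05 days = 417.3 years.

417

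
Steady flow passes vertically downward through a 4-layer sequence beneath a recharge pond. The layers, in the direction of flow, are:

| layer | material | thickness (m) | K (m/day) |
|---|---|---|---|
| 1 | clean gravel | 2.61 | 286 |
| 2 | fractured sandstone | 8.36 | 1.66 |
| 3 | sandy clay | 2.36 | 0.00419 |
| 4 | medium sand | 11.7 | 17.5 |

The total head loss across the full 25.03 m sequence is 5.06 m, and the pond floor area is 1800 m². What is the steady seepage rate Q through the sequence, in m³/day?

16.0

Flow is perpendicular to layering, so the layers act in series and the equivalent K is the thickness-weighted harmonic mean.
Total thickness L = 2.61 + 8.36 + 2.36 + 11.7 = 25.03 m.
Σ(b_i/K_i) = 2.61/286 + 8.36/1.66 + 2.36/0.00419 + 11.7/17.5 = 569.0 d.
K_eq = L / Σ(b_i/K_i) = 25.03 / 569.0 = 0.04399 m/day.
Q = K_eq · A · (Δh/L) = 0.04399 × 1800 × (5.06/25.03) = 16.01 m³/day.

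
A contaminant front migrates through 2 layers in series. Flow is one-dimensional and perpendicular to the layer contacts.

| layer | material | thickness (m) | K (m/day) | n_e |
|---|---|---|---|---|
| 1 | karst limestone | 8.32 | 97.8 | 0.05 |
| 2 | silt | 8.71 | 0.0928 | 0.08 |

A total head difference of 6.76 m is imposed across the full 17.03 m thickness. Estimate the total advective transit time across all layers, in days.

With flow normal to the layers, continuity requires the same specific discharge q through every layer.
Σ(b_i/K_i) = 8.32/97.8 + 8.71/0.0928 = 93.94 d.
q = Δh / Σ(b_i/K_i) = 6.76 / 93.94 = 0.07196 m/day.
In each layer the seepage velocity is v_i = q/n_i, so the layer transit time is t_i = b_i·n_i / q:
  layer 1 (karst limestone): t_1 = 8.32 × 0.05 / 0.07196 = 5.781 d
  layer 2 (silt): t_2 = 8.71 × 0.08 / 0.07196 = 9.683 d
Total t = Σ t_i = 15.46 days.

15.5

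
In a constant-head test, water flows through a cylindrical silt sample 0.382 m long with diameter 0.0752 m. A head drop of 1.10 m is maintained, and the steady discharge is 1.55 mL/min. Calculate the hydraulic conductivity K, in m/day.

0.175

Cross-sectional area A = π·(d/2)² = π × (0.0752/2)² = 0.004441 m².
Convert discharge: 1.55 mL/min = 2.583e-08 m³/s.
Darcy's law rearranged: K = Q·L / (A·Δh) = 2.583e-08 × 0.382 / (0.004441 × 1.10) = 2.020e-06 m/s = 0.1745 m/day.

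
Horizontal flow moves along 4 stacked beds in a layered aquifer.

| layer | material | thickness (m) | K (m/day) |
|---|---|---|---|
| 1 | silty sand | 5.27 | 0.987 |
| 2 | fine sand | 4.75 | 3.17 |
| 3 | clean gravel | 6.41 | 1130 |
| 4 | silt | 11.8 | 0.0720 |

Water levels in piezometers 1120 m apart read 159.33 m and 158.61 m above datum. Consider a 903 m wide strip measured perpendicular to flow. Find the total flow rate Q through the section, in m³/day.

Flow is parallel to layering, so each bed carries its own Darcy discharge and the transmissivities add.
Σ(K_i·b_i) = 0.987×5.27 + 3.17×4.75 + 1130×6.41 + 0.0720×11.8 = 7264 m²/day.
Hydraulic gradient i = (159.33 − 158.61) / 1120 = 0.72 / 1120 = 0.0006429.
Q = Σ(K_i·b_i) · W · i = 7264 × 903 × 0.0006429 = 4217 m³/day.

4220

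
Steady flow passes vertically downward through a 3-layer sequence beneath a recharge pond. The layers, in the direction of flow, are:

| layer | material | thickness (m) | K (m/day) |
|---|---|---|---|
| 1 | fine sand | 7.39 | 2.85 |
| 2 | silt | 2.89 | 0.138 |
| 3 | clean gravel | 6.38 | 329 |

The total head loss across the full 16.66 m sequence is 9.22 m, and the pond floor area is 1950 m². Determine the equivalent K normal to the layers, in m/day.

Flow is perpendicular to layering, so the layers act in series and the equivalent K is the thickness-weighted harmonic mean.
Total thickness L = 7.39 + 2.89 + 6.38 = 16.66 m.
Σ(b_i/K_i) = 7.39/2.85 + 2.89/0.138 + 6.38/329 = 23.55 d.
K_eq = L / Σ(b_i/K_i) = 16.66 / 23.55 = 0.7073 m/day.

0.707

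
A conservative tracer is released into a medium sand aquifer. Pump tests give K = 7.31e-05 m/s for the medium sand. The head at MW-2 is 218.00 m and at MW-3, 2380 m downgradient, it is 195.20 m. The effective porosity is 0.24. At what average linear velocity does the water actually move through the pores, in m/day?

Convert K: 7.31e-05 m/s × 86400 = 6.316 m/day.
Hydraulic gradient i = (218.00 − 195.20) / 2380 = 22.8 / 2380 = 0.009580.
Darcy flux q = K · i = 6.316 × 0.009580 = 0.06050 m/day.
Seepage velocity v = q / n_e = 0.06050 / 0.24 = 0.2521 m/day.

0.252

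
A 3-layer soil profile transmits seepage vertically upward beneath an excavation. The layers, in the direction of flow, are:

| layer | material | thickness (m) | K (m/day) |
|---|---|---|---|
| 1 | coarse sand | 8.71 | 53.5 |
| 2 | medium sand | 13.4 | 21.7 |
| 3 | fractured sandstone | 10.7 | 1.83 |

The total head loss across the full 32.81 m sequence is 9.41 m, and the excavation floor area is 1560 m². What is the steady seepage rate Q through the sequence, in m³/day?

2220

Flow is perpendicular to layering, so the layers act in series and the equivalent K is the thickness-weighted harmonic mean.
Total thickness L = 8.71 + 13.4 + 10.7 = 32.81 m.
Σ(b_i/K_i) = 8.71/53.5 + 13.4/21.7 + 10.7/1.83 = 6.627 d.
K_eq = L / Σ(b_i/K_i) = 32.81 / 6.627 = 4.951 m/day.
Q = K_eq · A · (Δh/L) = 4.951 × 1560 × (9.41/32.81) = 2215 m³/day.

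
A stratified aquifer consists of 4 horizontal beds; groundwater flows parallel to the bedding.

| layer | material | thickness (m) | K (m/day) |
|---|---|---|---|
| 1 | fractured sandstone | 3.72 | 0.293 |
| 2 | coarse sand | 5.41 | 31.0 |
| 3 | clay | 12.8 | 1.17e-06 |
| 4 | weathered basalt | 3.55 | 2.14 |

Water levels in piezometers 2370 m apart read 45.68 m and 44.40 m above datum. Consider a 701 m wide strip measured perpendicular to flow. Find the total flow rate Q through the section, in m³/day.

66.8

Flow is parallel to layering, so each bed carries its own Darcy discharge and the transmissivities add.
Σ(K_i·b_i) = 0.293×3.72 + 31.0×5.41 + 1.17e-06×12.8 + 2.14×3.55 = 176.4 m²/day.
Hydraulic gradient i = (45.68 − 44.40) / 2370 = 1.28 / 2370 = 0.0005401.
Q = Σ(K_i·b_i) · W · i = 176.4 × 701 × 0.0005401 = 66.78 m³/day.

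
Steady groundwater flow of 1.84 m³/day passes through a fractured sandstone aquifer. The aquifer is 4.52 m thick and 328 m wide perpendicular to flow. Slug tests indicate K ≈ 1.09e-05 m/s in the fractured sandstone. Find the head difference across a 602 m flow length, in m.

0.793

Convert K: 1.09e-05 m/s × 86400 = 0.9418 m/day.
Cross-sectional area A = 328 × 4.52 = 1483 m².
From Q = K·A·i, i = Q / (K·A) = 1.84 / (0.9418 × 1483) = 0.001318.
Head loss Δh = i · L = 0.001318 × 602 = 0.7933 m.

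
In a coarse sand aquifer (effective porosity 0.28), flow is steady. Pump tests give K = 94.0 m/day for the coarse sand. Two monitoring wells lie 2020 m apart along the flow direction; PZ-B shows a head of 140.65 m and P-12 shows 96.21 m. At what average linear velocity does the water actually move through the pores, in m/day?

7.39

Hydraulic gradient i = (140.65 − 96.21) / 2020 = 44.44 / 2020 = 0.02200.
Darcy flux q = K · i = 94.00 × 0.02200 = 2.068 m/day.
Seepage velocity v = q / n_e = 2.068 / 0.28 = 7.386 m/day.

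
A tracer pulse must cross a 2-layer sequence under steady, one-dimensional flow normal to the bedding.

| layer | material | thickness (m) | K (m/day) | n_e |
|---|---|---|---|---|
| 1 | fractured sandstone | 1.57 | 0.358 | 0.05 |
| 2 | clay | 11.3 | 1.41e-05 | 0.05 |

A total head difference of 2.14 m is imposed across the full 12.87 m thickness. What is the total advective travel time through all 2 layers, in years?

660

With flow normal to the layers, continuity requires the same specific discharge q through every layer.
Σ(b_i/K_i) = 1.57/0.358 + 11.3/1.41e-05 = 8.014e+05 d.
q = Δh / Σ(b_i/K_i) = 2.14 / 8.014e+05 = 2.670e-06 m/day.
In each layer the seepage velocity is v_i = q/n_i, so the layer transit time is t_i = b_i·n_i / q:
  layer 1 (fractured sandstone): t_1 = 1.57 × 0.05 / 2.670e-06 = 29398 d
  layer 2 (clay): t_2 = 11.3 × 0.05 / 2.670e-06 = 2.116e+05 d
Total t = Σ t_i = 2.410e+05 days = 659.8 years.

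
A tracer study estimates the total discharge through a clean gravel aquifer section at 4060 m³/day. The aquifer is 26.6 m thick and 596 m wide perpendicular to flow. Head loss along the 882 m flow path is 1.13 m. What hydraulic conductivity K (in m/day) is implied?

200

Cross-sectional area A = 596 × 26.6 = 15854 m².
Hydraulic gradient i = Δh / L = 1.13 / 882 = 0.001281.
From Q = K·A·i, K = Q / (A·i) = 4060 / (15854 × 0.001281) = 199.9 m/day.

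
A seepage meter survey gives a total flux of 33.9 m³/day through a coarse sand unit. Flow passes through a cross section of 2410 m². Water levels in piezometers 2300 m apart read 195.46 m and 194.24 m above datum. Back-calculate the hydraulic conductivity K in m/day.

Hydraulic gradient i = (195.46 − 194.24) / 2300 = 1.22 / 2300 = 0.0005304.
From Q = K·A·i, K = Q / (A·i) = 33.9 / (2410 × 0.0005304) = 26.52 m/day.

26.5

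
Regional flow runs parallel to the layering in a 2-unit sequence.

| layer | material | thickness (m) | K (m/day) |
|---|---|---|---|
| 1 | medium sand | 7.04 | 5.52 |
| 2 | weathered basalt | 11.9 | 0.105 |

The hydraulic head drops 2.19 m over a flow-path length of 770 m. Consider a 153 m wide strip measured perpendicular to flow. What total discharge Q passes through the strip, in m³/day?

Flow is parallel to layering, so each bed carries its own Darcy discharge and the transmissivities add.
Σ(K_i·b_i) = 5.52×7.04 + 0.105×11.9 = 40.11 m²/day.
Hydraulic gradient i = Δh / L = 2.19 / 770 = 0.002844.
Q = Σ(K_i·b_i) · W · i = 40.11 × 153 × 0.002844 = 17.45 m³/day.

17.5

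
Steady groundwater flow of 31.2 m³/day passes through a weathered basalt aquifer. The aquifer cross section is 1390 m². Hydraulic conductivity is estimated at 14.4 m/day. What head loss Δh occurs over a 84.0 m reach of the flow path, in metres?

From Q = K·A·i, i = Q / (K·A) = 31.2 / (14.40 × 1390) = 0.001559.
Head loss Δh = i · L = 0.001559 × 84.0 = 0.1309 m.

0.131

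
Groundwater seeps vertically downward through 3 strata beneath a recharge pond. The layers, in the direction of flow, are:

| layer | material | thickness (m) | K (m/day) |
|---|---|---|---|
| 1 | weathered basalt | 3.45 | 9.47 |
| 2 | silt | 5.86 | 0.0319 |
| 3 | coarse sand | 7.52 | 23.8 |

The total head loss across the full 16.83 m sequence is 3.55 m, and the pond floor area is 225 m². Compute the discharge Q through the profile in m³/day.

Flow is perpendicular to layering, so the layers act in series and the equivalent K is the thickness-weighted harmonic mean.
Total thickness L = 3.45 + 5.86 + 7.52 = 16.83 m.
Σ(b_i/K_i) = 3.45/9.47 + 5.86/0.0319 + 7.52/23.8 = 184.4 d.
K_eq = L / Σ(b_i/K_i) = 16.83 / 184.4 = 0.09128 m/day.
Q = K_eq · A · (Δh/L) = 0.09128 × 225 × (3.55/16.83) = 4.332 m³/day.

4.33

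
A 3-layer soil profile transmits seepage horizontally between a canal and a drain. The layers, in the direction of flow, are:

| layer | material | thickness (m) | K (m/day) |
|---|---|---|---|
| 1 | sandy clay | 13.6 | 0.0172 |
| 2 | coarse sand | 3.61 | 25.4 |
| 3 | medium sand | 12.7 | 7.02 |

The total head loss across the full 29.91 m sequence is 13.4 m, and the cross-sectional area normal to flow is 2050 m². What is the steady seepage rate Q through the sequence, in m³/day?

34.7

Flow is perpendicular to layering, so the layers act in series and the equivalent K is the thickness-weighted harmonic mean.
Total thickness L = 13.6 + 3.61 + 12.7 = 29.91 m.
Σ(b_i/K_i) = 13.6/0.0172 + 3.61/25.4 + 12.7/7.02 = 792.6 d.
K_eq = L / Σ(b_i/K_i) = 29.91 / 792.6 = 0.03773 m/day.
Q = K_eq · A · (Δh/L) = 0.03773 × 2050 × (13.4/29.91) = 34.66 m³/day.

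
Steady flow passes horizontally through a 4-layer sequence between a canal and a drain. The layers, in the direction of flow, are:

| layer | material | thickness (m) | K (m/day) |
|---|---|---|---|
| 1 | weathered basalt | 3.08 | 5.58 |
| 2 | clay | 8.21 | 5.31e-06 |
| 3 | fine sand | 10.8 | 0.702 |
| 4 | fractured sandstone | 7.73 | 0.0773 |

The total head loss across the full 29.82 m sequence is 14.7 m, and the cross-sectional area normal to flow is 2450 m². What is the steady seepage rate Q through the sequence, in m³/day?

Flow is perpendicular to layering, so the layers act in series and the equivalent K is the thickness-weighted harmonic mean.
Total thickness L = 3.08 + 8.21 + 10.8 + 7.73 = 29.82 m.
Σ(b_i/K_i) = 3.08/5.58 + 8.21/5.31e-06 + 10.8/0.702 + 7.73/0.0773 = 1.546e+06 d.
K_eq = L / Σ(b_i/K_i) = 29.82 / 1.546e+06 = 1.929e-05 m/day.
Q = K_eq · A · (Δh/L) = 1.929e-05 × 2450 × (14.7/29.82) = 0.02329 m³/day.

0.0233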